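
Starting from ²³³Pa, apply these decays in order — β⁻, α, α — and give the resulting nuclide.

Ra-225

Start: (A, Z) = (233, 91).
After β⁻: (233, 92).
After α: (229, 90).
After α: (225, 88).
Z = 88 is radium.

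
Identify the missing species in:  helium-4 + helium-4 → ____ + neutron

Be-7

Conserve mass number: 4 + 4 = A + 1, so A = 7.
Conserve atomic number: 2 + 2 = Z + 0, so Z = 4.
Z = 4 is beryllium, so the species is beryllium-7.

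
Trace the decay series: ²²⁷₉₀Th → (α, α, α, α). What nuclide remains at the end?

Start: (A, Z) = (227, 90).
After α: (223, 88).
After α: (219, 86).
After α: (215, 84).
After α: (211, 82).
Z = 82 is lead.

Pb-211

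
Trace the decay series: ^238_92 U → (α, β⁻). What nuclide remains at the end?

Start: (A, Z) = (238, 92).
After α: (234, 90).
After β⁻: (234, 91).
Z = 91 is protactinium.

Pa-234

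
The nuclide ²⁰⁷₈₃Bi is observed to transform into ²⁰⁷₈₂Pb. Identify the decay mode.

ΔA = 207 − 207 = 0; ΔZ = 82 − 83 = -1.
A is unchanged and Z drops by 1 — a proton has become a neutron (β⁺ emission or electron capture).

beta-plus decay or electron capture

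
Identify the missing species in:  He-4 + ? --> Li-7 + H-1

alpha particle

Conserve mass number: 4 + A = 7 + 1, so A = 4.
Conserve atomic number: 2 + Z = 3 + 1, so Z = 2.
A = 4 and Z = 2 is He-4 — an alpha particle.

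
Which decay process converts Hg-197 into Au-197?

ΔA = 197 − 197 = 0; ΔZ = 79 − 80 = -1.
A is unchanged and Z drops by 1 — a proton has become a neutron (β⁺ emission or electron capture).

beta-plus decay or electron capture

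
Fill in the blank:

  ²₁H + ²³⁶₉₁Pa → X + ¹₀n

U-237

Conserve mass number: 2 + 236 = A + 1, so A = 237.
Conserve atomic number: 1 + 91 = Z + 0, so Z = 92.
Z = 92 is uranium, so the species is ²³⁷₉₂U.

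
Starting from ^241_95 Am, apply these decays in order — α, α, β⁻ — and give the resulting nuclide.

U-233

Start: (A, Z) = (241, 95).
After α: (237, 93).
After α: (233, 91).
After β⁻: (233, 92).
Z = 92 is uranium.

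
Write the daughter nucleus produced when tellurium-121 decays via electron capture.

Sb-121

Electron capture: mass number changes by +0, atomic number by -1.
A: 121 = 121; Z: 52 − 1 = 51.
Z = 51 is antimony, so the daughter is antimony-121.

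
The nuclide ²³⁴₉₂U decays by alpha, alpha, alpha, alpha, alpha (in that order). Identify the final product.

Pb-214

Start: (A, Z) = (234, 92).
After α: (230, 90).
After α: (226, 88).
After α: (222, 86).
After α: (218, 84).
After α: (214, 82).
Z = 82 is lead.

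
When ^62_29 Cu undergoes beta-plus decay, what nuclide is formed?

Beta-plus decay: mass number changes by +0, atomic number by -1.
A: 62 = 62; Z: 29 − 1 = 28.
Z = 28 is nickel, so the daughter is ^62_28 Ni.

Ni-62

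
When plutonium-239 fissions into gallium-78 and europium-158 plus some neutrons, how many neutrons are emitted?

Conserve mass number: 239 = 78 + 158 + k, so k = 239 − 236 = 3.
Check atomic number: 94 = 31 + 63 + 0 = 94. ✓

3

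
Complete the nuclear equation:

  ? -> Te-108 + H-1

I-109

Conserve mass number: A = 108 + 1, so A = 109.
Conserve atomic number: Z = 52 + 1, so Z = 53.
Z = 53 is iodine, so the species is I-109.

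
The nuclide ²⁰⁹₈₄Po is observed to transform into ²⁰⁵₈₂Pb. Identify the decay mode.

ΔA = 205 − 209 = -4; ΔZ = 82 − 84 = -2.
A drops by 4 and Z drops by 2 — the signature of alpha emission.

alpha decay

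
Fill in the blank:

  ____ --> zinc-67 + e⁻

Conserve mass number: A = 67 + 0, so A = 67.
Conserve atomic number: Z = 30 − 1, so Z = 29.
Z = 29 is copper, so the species is copper-67.

Cu-67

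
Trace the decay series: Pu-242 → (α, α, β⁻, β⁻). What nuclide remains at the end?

Start: (A, Z) = (242, 94).
After α: (238, 92).
After α: (234, 90).
After β⁻: (234, 91).
After β⁻: (234, 92).
Z = 92 is uranium.

U-234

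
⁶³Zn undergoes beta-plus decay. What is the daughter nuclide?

Beta-plus decay: mass number changes by +0, atomic number by -1.
A: 63 = 63; Z: 30 − 1 = 29.
Z = 29 is copper, so the daughter is ⁶³Cu.

Cu-63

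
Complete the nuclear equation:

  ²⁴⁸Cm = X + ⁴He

Conserve mass number: 248 = A + 4, so A = 244.
Conserve atomic number: 96 = Z + 2, so Z = 94.
Z = 94 is plutonium, so the species is ²⁴⁴Pu.

Pu-244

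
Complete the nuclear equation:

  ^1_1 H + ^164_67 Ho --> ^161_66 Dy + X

alpha particle

Conserve mass number: 1 + 164 = 161 + A, so A = 4.
Conserve atomic number: 1 + 67 = 66 + Z, so Z = 2.
A = 4 and Z = 2 is ^4_2 He — an alpha particle.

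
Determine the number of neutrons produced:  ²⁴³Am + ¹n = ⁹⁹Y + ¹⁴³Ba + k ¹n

2

Conserve mass number: 244 = 99 + 143 + k, so k = 244 − 242 = 2.
Check atomic number: 95 = 39 + 56 + 0 = 95. ✓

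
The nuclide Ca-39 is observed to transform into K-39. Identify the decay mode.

beta-plus decay or electron capture

ΔA = 39 − 39 = 0; ΔZ = 19 − 20 = -1.
A is unchanged and Z drops by 1 — a proton has become a neutron (β⁺ emission or electron capture).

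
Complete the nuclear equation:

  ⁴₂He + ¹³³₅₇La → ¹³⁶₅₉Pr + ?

neutron

Conserve mass number: 4 + 133 = 136 + A, so A = 1.
Conserve atomic number: 2 + 57 = 59 + Z, so Z = 0.
A = 1 and Z = 0 is ¹₀n — a neutron.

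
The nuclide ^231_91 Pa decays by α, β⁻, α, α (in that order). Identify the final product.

Rn-219

Start: (A, Z) = (231, 91).
After α: (227, 89).
After β⁻: (227, 90).
After α: (223, 88).
After α: (219, 86).
Z = 86 is radon.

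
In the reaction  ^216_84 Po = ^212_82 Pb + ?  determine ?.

alpha particle

Conserve mass number: 216 = 212 + A, so A = 4.
Conserve atomic number: 84 = 82 + Z, so Z = 2.
A = 4 and Z = 2 is ^4_2 He — an alpha particle.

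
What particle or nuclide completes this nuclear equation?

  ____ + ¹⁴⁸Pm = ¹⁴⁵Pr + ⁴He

neutron

Conserve mass number: A + 148 = 145 + 4, so A = 1.
Conserve atomic number: Z + 61 = 59 + 2, so Z = 0.
A = 1 and Z = 0 is ¹n — a neutron.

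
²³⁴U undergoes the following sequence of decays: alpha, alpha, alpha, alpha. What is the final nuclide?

Po-218

Start: (A, Z) = (234, 92).
After α: (230, 90).
After α: (226, 88).
After α: (222, 86).
After α: (218, 84).
Z = 84 is polonium.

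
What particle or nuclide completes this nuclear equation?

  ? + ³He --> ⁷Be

Conserve mass number: A + 3 = 7, so A = 4.
Conserve atomic number: Z + 2 = 4, so Z = 2.
A = 4 and Z = 2 is ⁴He — an alpha particle.

alpha particle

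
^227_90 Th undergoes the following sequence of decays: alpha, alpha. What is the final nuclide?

Start: (A, Z) = (227, 90).
After α: (223, 88).
After α: (219, 86).
Z = 86 is radon.

Rn-219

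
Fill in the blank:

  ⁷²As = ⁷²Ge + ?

Conserve mass number: 72 = 72 + A, so A = 0.
Conserve atomic number: 33 = 32 + Z, so Z = 1.
A = 0 and Z = 1 is e⁺ — a positron.

positron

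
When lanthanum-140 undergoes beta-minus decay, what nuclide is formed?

Beta-minus decay: mass number changes by +0, atomic number by +1.
A: 140 = 140; Z: 57 + 1 = 58.
Z = 58 is cerium, so the daughter is cerium-140.

Ce-140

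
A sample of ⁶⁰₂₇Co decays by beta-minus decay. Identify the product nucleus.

Ni-60

Beta-minus decay: mass number changes by +0, atomic number by +1.
A: 60 = 60; Z: 27 + 1 = 28.
Z = 28 is nickel, so the daughter is ⁶⁰₂₈Ni.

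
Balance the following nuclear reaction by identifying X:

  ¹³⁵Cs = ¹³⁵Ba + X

beta-minus particle

Conserve mass number: 135 = 135 + A, so A = 0.
Conserve atomic number: 55 = 56 + Z, so Z = -1.
A = 0 and Z = -1 is e⁻ — a beta-minus particle.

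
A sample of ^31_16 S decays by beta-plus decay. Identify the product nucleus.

Beta-plus decay: mass number changes by +0, atomic number by -1.
A: 31 = 31; Z: 16 − 1 = 15.
Z = 15 is phosphorus, so the daughter is ^31_15 P.

P-31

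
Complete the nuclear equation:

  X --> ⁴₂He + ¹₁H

Li-5

Conserve mass number: A = 4 + 1, so A = 5.
Conserve atomic number: Z = 2 + 1, so Z = 3.
Z = 3 is lithium, so the species is ⁵₃Li.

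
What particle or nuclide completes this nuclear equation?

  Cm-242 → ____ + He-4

Pu-238

Conserve mass number: 242 = A + 4, so A = 238.
Conserve atomic number: 96 = Z + 2, so Z = 94.
Z = 94 is plutonium, so the species is Pu-238.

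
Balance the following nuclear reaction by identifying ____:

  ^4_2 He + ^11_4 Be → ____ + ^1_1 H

Conserve mass number: 4 + 11 = A + 1, so A = 14.
Conserve atomic number: 2 + 4 = Z + 1, so Z = 5.
Z = 5 is boron, so the species is ^14_5 B.

B-14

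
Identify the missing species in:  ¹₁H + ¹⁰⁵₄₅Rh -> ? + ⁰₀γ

Conserve mass number: 1 + 105 = A + 0, so A = 106.
Conserve atomic number: 1 + 45 = Z + 0, so Z = 46.
Z = 46 is palladium, so the species is ¹⁰⁶₄₆Pd.

Pd-106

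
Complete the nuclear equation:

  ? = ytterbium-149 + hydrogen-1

Lu-150

Conserve mass number: A = 149 + 1, so A = 150.
Conserve atomic number: Z = 70 + 1, so Z = 71.
Z = 71 is lutetium, so the species is lutetium-150.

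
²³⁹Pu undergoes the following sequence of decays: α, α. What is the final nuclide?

Th-231

Start: (A, Z) = (239, 94).
After α: (235, 92).
After α: (231, 90).
Z = 90 is thorium.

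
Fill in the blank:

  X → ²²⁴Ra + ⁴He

Th-228

Conserve mass number: A = 224 + 4, so A = 228.
Conserve atomic number: Z = 88 + 2, so Z = 90.
Z = 90 is thorium, so the species is ²²⁸Th.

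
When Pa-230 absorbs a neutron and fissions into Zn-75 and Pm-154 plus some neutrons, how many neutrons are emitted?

Conserve mass number: 231 = 75 + 154 + k, so k = 231 − 229 = 2.
Check atomic number: 91 = 30 + 61 + 0 = 91. ✓

2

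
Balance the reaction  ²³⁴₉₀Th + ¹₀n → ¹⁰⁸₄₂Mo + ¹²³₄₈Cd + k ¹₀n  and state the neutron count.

4

Conserve mass number: 235 = 108 + 123 + k, so k = 235 − 231 = 4.
Check atomic number: 90 = 42 + 48 + 0 = 90. ✓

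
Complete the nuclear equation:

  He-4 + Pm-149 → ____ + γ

Eu-153

Conserve mass number: 4 + 149 = A + 0, so A = 153.
Conserve atomic number: 2 + 61 = Z + 0, so Z = 63.
Z = 63 is europium, so the species is Eu-153.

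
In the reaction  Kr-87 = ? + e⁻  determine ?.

Conserve mass number: 87 = A + 0, so A = 87.
Conserve atomic number: 36 = Z − 1, so Z = 37.
Z = 37 is rubidium, so the species is Rb-87.

Rb-87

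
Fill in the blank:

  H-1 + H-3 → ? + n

He-3

Conserve mass number: 1 + 3 = A + 1, so A = 3.
Conserve atomic number: 1 + 1 = Z + 0, so Z = 2.
Z = 2 is helium, so the species is He-3.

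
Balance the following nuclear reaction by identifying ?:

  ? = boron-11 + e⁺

Conserve mass number: A = 11 + 0, so A = 11.
Conserve atomic number: Z = 5 + 1, so Z = 6.
Z = 6 is carbon, so the species is carbon-11.

C-11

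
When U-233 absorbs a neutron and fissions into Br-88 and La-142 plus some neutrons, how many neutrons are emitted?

Conserve mass number: 234 = 88 + 142 + k, so k = 234 − 230 = 4.
Check atomic number: 92 = 35 + 57 + 0 = 92. ✓

4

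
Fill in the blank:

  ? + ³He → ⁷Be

alpha particle

Conserve mass number: A + 3 = 7, so A = 4.
Conserve atomic number: Z + 2 = 4, so Z = 2.
A = 4 and Z = 2 is ⁴He — an alpha particle.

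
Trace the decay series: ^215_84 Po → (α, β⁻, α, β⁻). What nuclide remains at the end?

Start: (A, Z) = (215, 84).
After α: (211, 82).
After β⁻: (211, 83).
After α: (207, 81).
After β⁻: (207, 82).
Z = 82 is lead.

Pb-207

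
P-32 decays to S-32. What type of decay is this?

ΔA = 32 − 32 = 0; ΔZ = 16 − 15 = +1.
A is unchanged and Z rises by 1 — a neutron has become a proton (β⁻ decay).

beta-minus decay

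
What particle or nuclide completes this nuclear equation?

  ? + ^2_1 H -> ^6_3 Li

alpha particle

Conserve mass number: A + 2 = 6, so A = 4.
Conserve atomic number: Z + 1 = 3, so Z = 2.
A = 4 and Z = 2 is ^4_2 He — an alpha particle.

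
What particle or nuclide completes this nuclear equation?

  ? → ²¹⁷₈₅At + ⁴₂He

Fr-221

Conserve mass number: A = 217 + 4, so A = 221.
Conserve atomic number: Z = 85 + 2, so Z = 87.
Z = 87 is francium, so the species is ²²¹₈₇Fr.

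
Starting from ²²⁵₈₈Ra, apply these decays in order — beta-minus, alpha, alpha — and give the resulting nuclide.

At-217

Start: (A, Z) = (225, 88).
After β⁻: (225, 89).
After α: (221, 87).
After α: (217, 85).
Z = 85 is astatine.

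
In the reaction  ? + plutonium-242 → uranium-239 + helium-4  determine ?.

Conserve mass number: A + 242 = 239 + 4, so A = 1.
Conserve atomic number: Z + 94 = 92 + 2, so Z = 0.
A = 1 and Z = 0 is neutron — a neutron.

neutron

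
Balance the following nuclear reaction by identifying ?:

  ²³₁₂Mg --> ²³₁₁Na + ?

positron

Conserve mass number: 23 = 23 + A, so A = 0.
Conserve atomic number: 12 = 11 + Z, so Z = 1.
A = 0 and Z = 1 is ⁰₁e — a positron.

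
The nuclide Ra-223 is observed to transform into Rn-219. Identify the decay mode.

ΔA = 219 − 223 = -4; ΔZ = 86 − 88 = -2.
A drops by 4 and Z drops by 2 — the signature of alpha emission.

alpha decay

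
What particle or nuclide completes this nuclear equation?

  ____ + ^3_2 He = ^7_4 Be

Conserve mass number: A + 3 = 7, so A = 4.
Conserve atomic number: Z + 2 = 4, so Z = 2.
A = 4 and Z = 2 is ^4_2 He — an alpha particle.

alpha particle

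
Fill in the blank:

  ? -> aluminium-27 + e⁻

Mg-27

Conserve mass number: A = 27 + 0, so A = 27.
Conserve atomic number: Z = 13 − 1, so Z = 12.
Z = 12 is magnesium, so the species is magnesium-27.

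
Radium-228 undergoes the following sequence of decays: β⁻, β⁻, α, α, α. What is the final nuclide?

Start: (A, Z) = (228, 88).
After β⁻: (228, 89).
After β⁻: (228, 90).
After α: (224, 88).
After α: (220, 86).
After α: (216, 84).
Z = 84 is polonium.

Po-216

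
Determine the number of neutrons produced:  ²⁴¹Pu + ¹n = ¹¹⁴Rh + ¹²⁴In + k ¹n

Conserve mass number: 242 = 114 + 124 + k, so k = 242 − 238 = 4.
Check atomic number: 94 = 45 + 49 + 0 = 94. ✓

4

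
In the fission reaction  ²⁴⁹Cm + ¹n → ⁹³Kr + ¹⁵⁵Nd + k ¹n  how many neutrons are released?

2

Conserve mass number: 250 = 93 + 155 + k, so k = 250 − 248 = 2.
Check atomic number: 96 = 36 + 60 + 0 = 96. ✓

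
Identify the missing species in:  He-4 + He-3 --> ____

Be-7

Conserve mass number: 4 + 3 = A, so A = 7.
Conserve atomic number: 2 + 2 = Z, so Z = 4.
Z = 4 is beryllium, so the species is Be-7.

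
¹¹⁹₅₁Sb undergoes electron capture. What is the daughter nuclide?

Sn-119

Electron capture: mass number changes by +0, atomic number by -1.
A: 119 = 119; Z: 51 − 1 = 50.
Z = 50 is tin, so the daughter is ¹¹⁹₅₀Sn.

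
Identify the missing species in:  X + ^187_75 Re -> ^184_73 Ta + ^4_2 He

neutron

Conserve mass number: A + 187 = 184 + 4, so A = 1.
Conserve atomic number: Z + 75 = 73 + 2, so Z = 0.
A = 1 and Z = 0 is ^1_0 n — a neutron.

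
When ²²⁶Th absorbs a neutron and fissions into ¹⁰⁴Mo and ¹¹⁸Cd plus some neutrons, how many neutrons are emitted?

5

Conserve mass number: 227 = 104 + 118 + k, so k = 227 − 222 = 5.
Check atomic number: 90 = 42 + 48 + 0 = 90. ✓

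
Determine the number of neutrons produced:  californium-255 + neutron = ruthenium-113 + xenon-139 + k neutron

Conserve mass number: 256 = 113 + 139 + k, so k = 256 − 252 = 4.
Check atomic number: 98 = 44 + 54 + 0 = 98. ✓

4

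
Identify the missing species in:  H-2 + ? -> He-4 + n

triton

Conserve mass number: 2 + A = 4 + 1, so A = 3.
Conserve atomic number: 1 + Z = 2 + 0, so Z = 1.
A = 3 and Z = 1 is H-3 — a triton.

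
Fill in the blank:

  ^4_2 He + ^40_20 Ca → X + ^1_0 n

Ti-43

Conserve mass number: 4 + 40 = A + 1, so A = 43.
Conserve atomic number: 2 + 20 = Z + 0, so Z = 22.
Z = 22 is titanium, so the species is ^43_22 Ti.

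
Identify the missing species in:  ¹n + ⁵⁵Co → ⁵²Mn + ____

Conserve mass number: 1 + 55 = 52 + A, so A = 4.
Conserve atomic number: 0 + 27 = 25 + Z, so Z = 2.
A = 4 and Z = 2 is ⁴He — an alpha particle.

alpha particle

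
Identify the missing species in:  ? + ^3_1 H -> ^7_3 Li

Conserve mass number: A + 3 = 7, so A = 4.
Conserve atomic number: Z + 1 = 3, so Z = 2.
A = 4 and Z = 2 is ^4_2 He — an alpha particle.

alpha particle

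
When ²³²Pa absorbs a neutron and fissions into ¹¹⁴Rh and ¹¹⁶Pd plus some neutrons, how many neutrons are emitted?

Conserve mass number: 233 = 114 + 116 + k, so k = 233 − 230 = 3.
Check atomic number: 91 = 45 + 46 + 0 = 91. ✓

3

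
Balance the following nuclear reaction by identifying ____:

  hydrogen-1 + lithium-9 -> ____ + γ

Conserve mass number: 1 + 9 = A + 0, so A = 10.
Conserve atomic number: 1 + 3 = Z + 0, so Z = 4.
Z = 4 is beryllium, so the species is beryllium-10.

Be-10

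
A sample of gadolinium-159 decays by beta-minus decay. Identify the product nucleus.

Tb-159

Beta-minus decay: mass number changes by +0, atomic number by +1.
A: 159 = 159; Z: 64 + 1 = 65.
Z = 65 is terbium, so the daughter is terbium-159.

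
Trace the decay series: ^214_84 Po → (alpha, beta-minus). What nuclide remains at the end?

Start: (A, Z) = (214, 84).
After α: (210, 82).
After β⁻: (210, 83).
Z = 83 is bismuth.

Bi-210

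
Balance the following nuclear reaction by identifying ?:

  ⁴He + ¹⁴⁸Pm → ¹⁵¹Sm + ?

proton

Conserve mass number: 4 + 148 = 151 + A, so A = 1.
Conserve atomic number: 2 + 61 = 62 + Z, so Z = 1.
A = 1 and Z = 1 is ¹H — a proton.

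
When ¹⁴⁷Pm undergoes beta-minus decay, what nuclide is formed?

Sm-147

Beta-minus decay: mass number changes by +0, atomic number by +1.
A: 147 = 147; Z: 61 + 1 = 62.
Z = 62 is samarium, so the daughter is ¹⁴⁷Sm.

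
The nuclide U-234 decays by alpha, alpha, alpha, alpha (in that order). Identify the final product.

Po-218

Start: (A, Z) = (234, 92).
After α: (230, 90).
After α: (226, 88).
After α: (222, 86).
After α: (218, 84).
Z = 84 is polonium.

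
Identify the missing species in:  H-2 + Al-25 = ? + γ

Conserve mass number: 2 + 25 = A + 0, so A = 27.
Conserve atomic number: 1 + 13 = Z + 0, so Z = 14.
Z = 14 is silicon, so the species is Si-27.

Si-27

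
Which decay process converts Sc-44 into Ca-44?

beta-plus decay or electron capture

ΔA = 44 − 44 = 0; ΔZ = 20 − 21 = -1.
A is unchanged and Z drops by 1 — a proton has become a neutron (β⁺ emission or electron capture).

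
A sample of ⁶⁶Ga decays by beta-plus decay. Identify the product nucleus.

Beta-plus decay: mass number changes by +0, atomic number by -1.
A: 66 = 66; Z: 31 − 1 = 30.
Z = 30 is zinc, so the daughter is ⁶⁶Zn.

Zn-66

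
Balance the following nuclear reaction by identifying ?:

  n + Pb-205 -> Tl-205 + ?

proton

Conserve mass number: 1 + 205 = 205 + A, so A = 1.
Conserve atomic number: 0 + 82 = 81 + Z, so Z = 1.
A = 1 and Z = 1 is H-1 — a proton.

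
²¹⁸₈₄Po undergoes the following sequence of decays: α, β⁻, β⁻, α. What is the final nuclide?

Pb-210

Start: (A, Z) = (218, 84).
After α: (214, 82).
After β⁻: (214, 83).
After β⁻: (214, 84).
After α: (210, 82).
Z = 82 is lead.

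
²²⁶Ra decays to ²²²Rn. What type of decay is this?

alpha decay

ΔA = 222 − 226 = -4; ΔZ = 86 − 88 = -2.
A drops by 4 and Z drops by 2 — the signature of alpha emission.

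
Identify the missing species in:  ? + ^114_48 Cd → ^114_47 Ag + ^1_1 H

Conserve mass number: A + 114 = 114 + 1, so A = 1.
Conserve atomic number: Z + 48 = 47 + 1, so Z = 0.
A = 1 and Z = 0 is ^1_0 n — a neutron.

neutron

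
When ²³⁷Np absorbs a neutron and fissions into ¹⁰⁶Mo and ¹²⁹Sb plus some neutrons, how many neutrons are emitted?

3

Conserve mass number: 238 = 106 + 129 + k, so k = 238 − 235 = 3.
Check atomic number: 93 = 42 + 51 + 0 = 93. ✓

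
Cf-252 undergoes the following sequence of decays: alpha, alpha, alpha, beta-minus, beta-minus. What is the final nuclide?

Pu-240

Start: (A, Z) = (252, 98).
After α: (248, 96).
After α: (244, 94).
After α: (240, 92).
After β⁻: (240, 93).
After β⁻: (240, 94).
Z = 94 is plutonium.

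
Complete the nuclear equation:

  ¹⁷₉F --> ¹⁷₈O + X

positron

Conserve mass number: 17 = 17 + A, so A = 0.
Conserve atomic number: 9 = 8 + Z, so Z = 1.
A = 0 and Z = 1 is ⁰₁e — a positron.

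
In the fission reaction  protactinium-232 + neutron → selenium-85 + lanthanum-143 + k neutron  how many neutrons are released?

Conserve mass number: 233 = 85 + 143 + k, so k = 233 − 228 = 5.
Check atomic number: 91 = 34 + 57 + 0 = 91. ✓

5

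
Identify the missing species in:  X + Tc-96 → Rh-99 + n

alpha particle

Conserve mass number: A + 96 = 99 + 1, so A = 4.
Conserve atomic number: Z + 43 = 45 + 0, so Z = 2.
A = 4 and Z = 2 is He-4 — an alpha particle.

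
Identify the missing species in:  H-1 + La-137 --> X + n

Conserve mass number: 1 + 137 = A + 1, so A = 137.
Conserve atomic number: 1 + 57 = Z + 0, so Z = 58.
Z = 58 is cerium, so the species is Ce-137.

Ce-137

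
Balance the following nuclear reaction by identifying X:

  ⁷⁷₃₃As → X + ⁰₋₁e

Se-77

Conserve mass number: 77 = A + 0, so A = 77.
Conserve atomic number: 33 = Z − 1, so Z = 34.
Z = 34 is selenium, so the species is ⁷⁷₃₄Se.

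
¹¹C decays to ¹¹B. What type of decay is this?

ΔA = 11 − 11 = 0; ΔZ = 5 − 6 = -1.
A is unchanged and Z drops by 1 — a proton has become a neutron (β⁺ emission or electron capture).

beta-plus decay or electron capture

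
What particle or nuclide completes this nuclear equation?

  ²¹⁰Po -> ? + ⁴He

Pb-206

Conserve mass number: 210 = A + 4, so A = 206.
Conserve atomic number: 84 = Z + 2, so Z = 82.
Z = 82 is lead, so the species is ²⁰⁶Pb.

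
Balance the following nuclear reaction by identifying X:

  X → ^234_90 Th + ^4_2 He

Conserve mass number: A = 234 + 4, so A = 238.
Conserve atomic number: Z = 90 + 2, so Z = 92.
Z = 92 is uranium, so the species is ^238_92 U.

U-238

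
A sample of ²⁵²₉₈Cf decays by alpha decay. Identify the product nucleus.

Alpha decay: mass number changes by -4, atomic number by -2.
A: 252 − 4 = 248; Z: 98 − 2 = 96.
Z = 96 is curium, so the daughter is ²⁴⁸₉₆Cm.

Cm-248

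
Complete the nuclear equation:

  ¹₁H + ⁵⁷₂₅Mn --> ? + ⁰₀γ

Fe-58

Conserve mass number: 1 + 57 = A + 0, so A = 58.
Conserve atomic number: 1 + 25 = Z + 0, so Z = 26.
Z = 26 is iron, so the species is ⁵⁸₂₆Fe.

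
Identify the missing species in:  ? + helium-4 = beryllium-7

He-3

Conserve mass number: A + 4 = 7, so A = 3.
Conserve atomic number: Z + 2 = 4, so Z = 2.
Z = 2 is helium, so the species is helium-3.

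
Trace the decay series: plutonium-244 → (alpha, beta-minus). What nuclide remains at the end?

Np-240

Start: (A, Z) = (244, 94).
After α: (240, 92).
After β⁻: (240, 93).
Z = 93 is neptunium.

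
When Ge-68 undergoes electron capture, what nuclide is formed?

Ga-68

Electron capture: mass number changes by +0, atomic number by -1.
A: 68 = 68; Z: 32 − 1 = 31.
Z = 31 is gallium, so the daughter is Ga-68.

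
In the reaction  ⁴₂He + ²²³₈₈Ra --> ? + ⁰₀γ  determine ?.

Conserve mass number: 4 + 223 = A + 0, so A = 227.
Conserve atomic number: 2 + 88 = Z + 0, so Z = 90.
Z = 90 is thorium, so the species is ²²⁷₉₀Th.

Th-227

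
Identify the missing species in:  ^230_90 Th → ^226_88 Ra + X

alpha particle

Conserve mass number: 230 = 226 + A, so A = 4.
Conserve atomic number: 90 = 88 + Z, so Z = 2.
A = 4 and Z = 2 is ^4_2 He — an alpha particle.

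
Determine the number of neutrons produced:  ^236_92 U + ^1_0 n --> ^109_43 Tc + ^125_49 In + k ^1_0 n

3

Conserve mass number: 237 = 109 + 125 + k, so k = 237 − 234 = 3.
Check atomic number: 92 = 43 + 49 + 0 = 92. ✓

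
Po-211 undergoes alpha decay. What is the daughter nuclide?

Alpha decay: mass number changes by -4, atomic number by -2.
A: 211 − 4 = 207; Z: 84 − 2 = 82.
Z = 82 is lead, so the daughter is Pb-207.

Pb-207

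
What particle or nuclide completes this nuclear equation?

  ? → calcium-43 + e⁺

Sc-43

Conserve mass number: A = 43 + 0, so A = 43.
Conserve atomic number: Z = 20 + 1, so Z = 21.
Z = 21 is scandium, so the species is scandium-43.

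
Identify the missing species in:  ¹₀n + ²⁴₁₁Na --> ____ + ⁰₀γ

Na-25

Conserve mass number: 1 + 24 = A + 0, so A = 25.
Conserve atomic number: 0 + 11 = Z + 0, so Z = 11.
Z = 11 is sodium, so the species is ²⁵₁₁Na.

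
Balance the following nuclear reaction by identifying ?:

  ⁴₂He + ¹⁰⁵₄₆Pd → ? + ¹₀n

Conserve mass number: 4 + 105 = A + 1, so A = 108.
Conserve atomic number: 2 + 46 = Z + 0, so Z = 48.
Z = 48 is cadmium, so the species is ¹⁰⁸₄₈Cd.

Cd-108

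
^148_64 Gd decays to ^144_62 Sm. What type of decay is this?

alpha decay

ΔA = 144 − 148 = -4; ΔZ = 62 − 64 = -2.
A drops by 4 and Z drops by 2 — the signature of alpha emission.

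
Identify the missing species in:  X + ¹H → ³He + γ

deuteron

Conserve mass number: A + 1 = 3 + 0, so A = 2.
Conserve atomic number: Z + 1 = 2 + 0, so Z = 1.
A = 2 and Z = 1 is ²H — a deuteron.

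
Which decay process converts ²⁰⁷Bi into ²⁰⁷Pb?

beta-plus decay or electron capture

ΔA = 207 − 207 = 0; ΔZ = 82 − 83 = -1.
A is unchanged and Z drops by 1 — a proton has become a neutron (β⁺ emission or electron capture).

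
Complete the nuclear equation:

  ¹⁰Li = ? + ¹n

Li-9

Conserve mass number: 10 = A + 1, so A = 9.
Conserve atomic number: 3 = Z + 0, so Z = 3.
Z = 3 is lithium, so the species is ⁹Li.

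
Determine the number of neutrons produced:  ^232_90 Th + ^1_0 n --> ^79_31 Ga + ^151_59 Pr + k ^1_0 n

3

Conserve mass number: 233 = 79 + 151 + k, so k = 233 − 230 = 3.
Check atomic number: 90 = 31 + 59 + 0 = 90. ✓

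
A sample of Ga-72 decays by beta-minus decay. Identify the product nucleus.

Beta-minus decay: mass number changes by +0, atomic number by +1.
A: 72 = 72; Z: 31 + 1 = 32.
Z = 32 is germanium, so the daughter is Ge-72.

Ge-72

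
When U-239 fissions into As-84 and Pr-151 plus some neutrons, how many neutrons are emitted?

4

Conserve mass number: 239 = 84 + 151 + k, so k = 239 − 235 = 4.
Check atomic number: 92 = 33 + 59 + 0 = 92. ✓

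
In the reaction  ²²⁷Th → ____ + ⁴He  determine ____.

Ra-223

Conserve mass number: 227 = A + 4, so A = 223.
Conserve atomic number: 90 = Z + 2, so Z = 88.
Z = 88 is radium, so the species is ²²³Ra.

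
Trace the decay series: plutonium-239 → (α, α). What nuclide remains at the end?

Th-231

Start: (A, Z) = (239, 94).
After α: (235, 92).
After α: (231, 90).
Z = 90 is thorium.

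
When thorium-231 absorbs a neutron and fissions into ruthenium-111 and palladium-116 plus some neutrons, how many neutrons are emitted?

5

Conserve mass number: 232 = 111 + 116 + k, so k = 232 − 227 = 5.
Check atomic number: 90 = 44 + 46 + 0 = 90. ✓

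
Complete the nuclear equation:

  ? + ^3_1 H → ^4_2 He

proton

Conserve mass number: A + 3 = 4, so A = 1.
Conserve atomic number: Z + 1 = 2, so Z = 1.
A = 1 and Z = 1 is ^1_1 H — a proton.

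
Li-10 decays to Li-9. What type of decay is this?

neutron emission

ΔA = 9 − 10 = -1; ΔZ = 3 − 3 = +0.
A drops by 1 with Z unchanged — a neutron was emitted.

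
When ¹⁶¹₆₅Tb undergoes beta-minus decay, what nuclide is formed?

Beta-minus decay: mass number changes by +0, atomic number by +1.
A: 161 = 161; Z: 65 + 1 = 66.
Z = 66 is dysprosium, so the daughter is ¹⁶¹₆₆Dy.

Dy-161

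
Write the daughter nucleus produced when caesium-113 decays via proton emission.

Proton emission: mass number changes by -1, atomic number by -1.
A: 113 − 1 = 112; Z: 55 − 1 = 54.
Z = 54 is xenon, so the daughter is xenon-112.

Xe-112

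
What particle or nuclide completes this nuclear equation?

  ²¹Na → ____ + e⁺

Ne-21

Conserve mass number: 21 = A + 0, so A = 21.
Conserve atomic number: 11 = Z + 1, so Z = 10.
Z = 10 is neon, so the species is ²¹Ne.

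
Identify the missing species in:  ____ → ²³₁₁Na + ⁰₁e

Conserve mass number: A = 23 + 0, so A = 23.
Conserve atomic number: Z = 11 + 1, so Z = 12.
Z = 12 is magnesium, so the species is ²³₁₂Mg.

Mg-23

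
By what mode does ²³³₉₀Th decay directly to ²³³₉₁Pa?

ΔA = 233 − 233 = 0; ΔZ = 91 − 90 = +1.
A is unchanged and Z rises by 1 — a neutron has become a proton (β⁻ decay).

beta-minus decay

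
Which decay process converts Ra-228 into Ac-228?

beta-minus decay

ΔA = 228 − 228 = 0; ΔZ = 89 − 88 = +1.
A is unchanged and Z rises by 1 — a neutron has become a proton (β⁻ decay).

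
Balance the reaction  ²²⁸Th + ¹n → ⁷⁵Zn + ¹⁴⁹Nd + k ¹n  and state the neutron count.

Conserve mass number: 229 = 75 + 149 + k, so k = 229 − 224 = 5.
Check atomic number: 90 = 30 + 60 + 0 = 90. ✓

5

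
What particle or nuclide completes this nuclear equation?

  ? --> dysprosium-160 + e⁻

Tb-160

Conserve mass number: A = 160 + 0, so A = 160.
Conserve atomic number: Z = 66 − 1, so Z = 65.
Z = 65 is terbium, so the species is terbium-160.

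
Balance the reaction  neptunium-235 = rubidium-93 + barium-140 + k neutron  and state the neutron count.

2

Conserve mass number: 235 = 93 + 140 + k, so k = 235 − 233 = 2.
Check atomic number: 93 = 37 + 56 + 0 = 93. ✓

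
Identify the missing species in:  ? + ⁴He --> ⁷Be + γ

He-3

Conserve mass number: A + 4 = 7 + 0, so A = 3.
Conserve atomic number: Z + 2 = 4 + 0, so Z = 2.
Z = 2 is helium, so the species is ³He.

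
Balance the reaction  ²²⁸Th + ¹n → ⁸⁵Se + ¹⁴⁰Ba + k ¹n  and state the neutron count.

Conserve mass number: 229 = 85 + 140 + k, so k = 229 − 225 = 4.
Check atomic number: 90 = 34 + 56 + 0 = 90. ✓

4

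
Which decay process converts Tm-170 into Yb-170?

ΔA = 170 − 170 = 0; ΔZ = 70 − 69 = +1.
A is unchanged and Z rises by 1 — a neutron has become a proton (β⁻ decay).

beta-minus decay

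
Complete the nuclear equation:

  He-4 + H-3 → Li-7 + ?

Conserve mass number: 4 + 3 = 7 + A, so A = 0.
Conserve atomic number: 2 + 1 = 3 + Z, so Z = 0.
A = 0 and Z = 0 is γ — a gamma ray.

gamma ray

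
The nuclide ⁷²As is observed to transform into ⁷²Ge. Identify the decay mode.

beta-plus decay or electron capture

ΔA = 72 − 72 = 0; ΔZ = 32 − 33 = -1.
A is unchanged and Z drops by 1 — a proton has become a neutron (β⁺ emission or electron capture).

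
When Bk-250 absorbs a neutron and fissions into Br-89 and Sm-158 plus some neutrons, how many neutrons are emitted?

4

Conserve mass number: 251 = 89 + 158 + k, so k = 251 − 247 = 4.
Check atomic number: 97 = 35 + 62 + 0 = 97. ✓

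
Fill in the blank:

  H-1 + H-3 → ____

He-4

Conserve mass number: 1 + 3 = A, so A = 4.
Conserve atomic number: 1 + 1 = Z, so Z = 2.
A = 4 and Z = 2 is He-4 — an alpha particle.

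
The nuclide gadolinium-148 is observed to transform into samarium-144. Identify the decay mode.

ΔA = 144 − 148 = -4; ΔZ = 62 − 64 = -2.
A drops by 4 and Z drops by 2 — the signature of alpha emission.

alpha decay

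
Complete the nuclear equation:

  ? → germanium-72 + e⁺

As-72

Conserve mass number: A = 72 + 0, so A = 72.
Conserve atomic number: Z = 32 + 1, so Z = 33.
Z = 33 is arsenic, so the species is arsenic-72.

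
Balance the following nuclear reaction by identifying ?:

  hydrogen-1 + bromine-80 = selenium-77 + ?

Conserve mass number: 1 + 80 = 77 + A, so A = 4.
Conserve atomic number: 1 + 35 = 34 + Z, so Z = 2.
A = 4 and Z = 2 is helium-4 — an alpha particle.

alpha particle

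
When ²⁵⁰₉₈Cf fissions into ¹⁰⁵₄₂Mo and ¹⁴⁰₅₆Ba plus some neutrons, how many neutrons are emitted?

5

Conserve mass number: 250 = 105 + 140 + k, so k = 250 − 245 = 5.
Check atomic number: 98 = 42 + 56 + 0 = 98. ✓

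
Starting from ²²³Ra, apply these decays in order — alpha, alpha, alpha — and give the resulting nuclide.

Start: (A, Z) = (223, 88).
After α: (219, 86).
After α: (215, 84).
After α: (211, 82).
Z = 82 is lead.

Pb-211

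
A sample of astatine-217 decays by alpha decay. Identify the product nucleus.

Bi-213

Alpha decay: mass number changes by -4, atomic number by -2.
A: 217 − 4 = 213; Z: 85 − 2 = 83.
Z = 83 is bismuth, so the daughter is bismuth-213.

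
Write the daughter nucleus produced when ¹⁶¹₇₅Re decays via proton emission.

W-160

Proton emission: mass number changes by -1, atomic number by -1.
A: 161 − 1 = 160; Z: 75 − 1 = 74.
Z = 74 is tungsten, so the daughter is ¹⁶⁰₇₄W.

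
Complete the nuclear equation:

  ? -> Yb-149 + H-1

Lu-150

Conserve mass number: A = 149 + 1, so A = 150.
Conserve atomic number: Z = 70 + 1, so Z = 71.
Z = 71 is lutetium, so the species is Lu-150.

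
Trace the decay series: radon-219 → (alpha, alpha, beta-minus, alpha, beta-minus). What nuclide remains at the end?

Pb-207

Start: (A, Z) = (219, 86).
After α: (215, 84).
After α: (211, 82).
After β⁻: (211, 83).
After α: (207, 81).
After β⁻: (207, 82).
Z = 82 is lead.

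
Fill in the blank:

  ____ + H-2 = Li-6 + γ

Conserve mass number: A + 2 = 6 + 0, so A = 4.
Conserve atomic number: Z + 1 = 3 + 0, so Z = 2.
A = 4 and Z = 2 is He-4 — an alpha particle.

alpha particle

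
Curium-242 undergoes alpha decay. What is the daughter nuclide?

Pu-238

Alpha decay: mass number changes by -4, atomic number by -2.
A: 242 − 4 = 238; Z: 96 − 2 = 94.
Z = 94 is plutonium, so the daughter is plutonium-238.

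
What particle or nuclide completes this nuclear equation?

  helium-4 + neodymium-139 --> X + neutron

Conserve mass number: 4 + 139 = A + 1, so A = 142.
Conserve atomic number: 2 + 60 = Z + 0, so Z = 62.
Z = 62 is samarium, so the species is samarium-142.

Sm-142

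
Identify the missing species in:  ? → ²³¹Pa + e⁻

Conserve mass number: A = 231 + 0, so A = 231.
Conserve atomic number: Z = 91 − 1, so Z = 90.
Z = 90 is thorium, so the species is ²³¹Th.

Th-231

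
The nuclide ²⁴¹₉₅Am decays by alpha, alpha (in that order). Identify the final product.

Start: (A, Z) = (241, 95).
After α: (237, 93).
After α: (233, 91).
Z = 91 is protactinium.

Pa-233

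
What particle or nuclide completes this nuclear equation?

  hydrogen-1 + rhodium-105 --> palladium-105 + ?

Conserve mass number: 1 + 105 = 105 + A, so A = 1.
Conserve atomic number: 1 + 45 = 46 + Z, so Z = 0.
A = 1 and Z = 0 is neutron — a neutron.

neutron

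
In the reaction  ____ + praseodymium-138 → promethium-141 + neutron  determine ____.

alpha particle

Conserve mass number: A + 138 = 141 + 1, so A = 4.
Conserve atomic number: Z + 59 = 61 + 0, so Z = 2.
A = 4 and Z = 2 is helium-4 — an alpha particle.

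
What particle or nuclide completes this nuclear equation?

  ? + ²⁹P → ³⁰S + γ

proton

Conserve mass number: A + 29 = 30 + 0, so A = 1.
Conserve atomic number: Z + 15 = 16 + 0, so Z = 1.
A = 1 and Z = 1 is ¹H — a proton.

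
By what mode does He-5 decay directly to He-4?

neutron emission

ΔA = 4 − 5 = -1; ΔZ = 2 − 2 = +0.
A drops by 1 with Z unchanged — a neutron was emitted.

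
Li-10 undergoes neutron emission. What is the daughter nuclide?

Neutron emission: mass number changes by -1, atomic number by +0.
A: 10 − 1 = 9; Z: 3 = 3.
Z = 3 is lithium, so the daughter is Li-9.

Li-9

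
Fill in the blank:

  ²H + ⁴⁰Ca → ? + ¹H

Ca-41

Conserve mass number: 2 + 40 = A + 1, so A = 41.
Conserve atomic number: 1 + 20 = Z + 1, so Z = 20.
Z = 20 is calcium, so the species is ⁴¹Ca.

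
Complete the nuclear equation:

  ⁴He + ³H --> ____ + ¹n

Conserve mass number: 4 + 3 = A + 1, so A = 6.
Conserve atomic number: 2 + 1 = Z + 0, so Z = 3.
Z = 3 is lithium, so the species is ⁶Li.

Li-6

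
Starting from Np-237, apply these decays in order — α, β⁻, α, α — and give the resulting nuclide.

Start: (A, Z) = (237, 93).
After α: (233, 91).
After β⁻: (233, 92).
After α: (229, 90).
After α: (225, 88).
Z = 88 is radium.

Ra-225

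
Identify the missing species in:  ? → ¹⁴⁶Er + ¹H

Conserve mass number: A = 146 + 1, so A = 147.
Conserve atomic number: Z = 68 + 1, so Z = 69.
Z = 69 is thulium, so the species is ¹⁴⁷Tm.

Tm-147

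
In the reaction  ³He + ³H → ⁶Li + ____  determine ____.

Conserve mass number: 3 + 3 = 6 + A, so A = 0.
Conserve atomic number: 2 + 1 = 3 + Z, so Z = 0.
A = 0 and Z = 0 is γ — a gamma ray.

gamma ray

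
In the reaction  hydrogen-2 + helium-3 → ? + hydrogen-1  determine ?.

He-4

Conserve mass number: 2 + 3 = A + 1, so A = 4.
Conserve atomic number: 1 + 2 = Z + 1, so Z = 2.
A = 4 and Z = 2 is helium-4 — an alpha particle.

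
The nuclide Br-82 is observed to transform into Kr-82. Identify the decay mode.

ΔA = 82 − 82 = 0; ΔZ = 36 − 35 = +1.
A is unchanged and Z rises by 1 — a neutron has become a proton (β⁻ decay).

beta-minus decay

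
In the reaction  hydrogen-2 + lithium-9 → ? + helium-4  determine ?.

Conserve mass number: 2 + 9 = A + 4, so A = 7.
Conserve atomic number: 1 + 3 = Z + 2, so Z = 2.
Z = 2 is helium, so the species is helium-7.

He-7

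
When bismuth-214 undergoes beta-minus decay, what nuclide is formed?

Beta-minus decay: mass number changes by +0, atomic number by +1.
A: 214 = 214; Z: 83 + 1 = 84.
Z = 84 is polonium, so the daughter is polonium-214.

Po-214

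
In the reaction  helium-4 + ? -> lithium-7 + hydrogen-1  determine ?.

Conserve mass number: 4 + A = 7 + 1, so A = 4.
Conserve atomic number: 2 + Z = 3 + 1, so Z = 2.
A = 4 and Z = 2 is helium-4 — an alpha particle.

alpha particle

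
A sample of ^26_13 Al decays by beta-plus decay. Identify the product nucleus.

Mg-26

Beta-plus decay: mass number changes by +0, atomic number by -1.
A: 26 = 26; Z: 13 − 1 = 12.
Z = 12 is magnesium, so the daughter is ^26_12 Mg.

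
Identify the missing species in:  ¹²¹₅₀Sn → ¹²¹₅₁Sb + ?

beta-minus particle

Conserve mass number: 121 = 121 + A, so A = 0.
Conserve atomic number: 50 = 51 + Z, so Z = -1.
A = 0 and Z = -1 is ⁰₋₁e — a beta-minus particle.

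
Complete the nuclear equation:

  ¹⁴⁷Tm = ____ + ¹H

Conserve mass number: 147 = A + 1, so A = 146.
Conserve atomic number: 69 = Z + 1, so Z = 68.
Z = 68 is erbium, so the species is ¹⁴⁶Er.

Er-146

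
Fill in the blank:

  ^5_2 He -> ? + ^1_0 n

He-4

Conserve mass number: 5 = A + 1, so A = 4.
Conserve atomic number: 2 = Z + 0, so Z = 2.
A = 4 and Z = 2 is ^4_2 He — an alpha particle.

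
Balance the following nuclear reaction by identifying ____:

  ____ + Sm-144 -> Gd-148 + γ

Conserve mass number: A + 144 = 148 + 0, so A = 4.
Conserve atomic number: Z + 62 = 64 + 0, so Z = 2.
A = 4 and Z = 2 is He-4 — an alpha particle.

alpha particle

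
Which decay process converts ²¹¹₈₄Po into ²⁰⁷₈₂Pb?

alpha decay

ΔA = 207 − 211 = -4; ΔZ = 82 − 84 = -2.
A drops by 4 and Z drops by 2 — the signature of alpha emission.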